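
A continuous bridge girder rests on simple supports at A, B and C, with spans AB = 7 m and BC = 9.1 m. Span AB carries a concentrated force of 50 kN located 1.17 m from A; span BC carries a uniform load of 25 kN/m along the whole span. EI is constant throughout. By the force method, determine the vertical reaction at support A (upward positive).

R_A = 18.98 kN

Insert a hinge at B; M_B is the redundant, and each span becomes simply supported.
Rotations at B on the released spans (each span's end-slope, ×1/EI):
  span AB: point load 50 at a = 1.17: Pab(L + a)/(6LEI) = 66.34/EI
  span BC: UDL 25: wL³/(24EI) = 785/EI
  relative rotation θ_0 = (66.34 + 785)/EI = 851.3/EI
A unit hogging moment at B produces rotation L₁/(3EI) + L₂/(3EI) = 5.367/EI.
Compatibility: M_B·(L₁+L₂)/(3EI) = θ_0, giving M_B = 158.6 kN·m (hogging).
Span AB, ΣM about A with M_B applied at B: R_B^{AB}·7 = 58.5 + 158.6, so R_B^{AB} = 31.02 kN and R_A = 50 − 31.02 = 18.98 kN.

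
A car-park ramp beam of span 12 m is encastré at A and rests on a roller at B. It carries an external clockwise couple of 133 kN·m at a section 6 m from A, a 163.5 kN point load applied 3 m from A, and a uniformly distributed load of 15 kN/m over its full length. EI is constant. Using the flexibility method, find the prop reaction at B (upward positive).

Remove the prop at B; the released (primary) structure is a cantilever built in at A.
Primary-structure tip deflection at B by superposition:
  clockwise couple 133 at a = 6: M₀a(2L − a)/(2EI) = 7182/EI
  point load 163.5 at a = 3: Pa²(3L − a)/(6EI) = 8093/EI
  UDL 15: wL⁴/(8EI) = 38880/EI
  δ_0 = 54155/EI
Tip deflection under a unit load at B: L³/(3EI) = 576/EI.
The prop prevents deflection at B: R_B = δ_0/δ_{BB} = 54155/576 = 94.02 kN.

R_B = 94.02 kN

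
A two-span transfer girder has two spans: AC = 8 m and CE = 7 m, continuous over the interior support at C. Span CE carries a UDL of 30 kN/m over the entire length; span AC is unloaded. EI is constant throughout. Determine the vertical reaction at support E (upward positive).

Release continuity at C by inserting a hinge; the redundant is the internal moment M_C. The primary structure is two simply-supported spans AC and CE.
Rotations at C on the released spans (each span's end-slope, ×1/EI):
  span CE: UDL 30: wL³/(24EI) = 428.8/EI
  relative rotation θ_0 = (0 + 428.8)/EI = 428.8/EI
A unit hogging moment at C produces rotation L₁/(3EI) + L₂/(3EI) = 5/EI.
Slope continuity at C: θ_0 = M_C·5/EI, so M_C = 428.8/5 = 85.75 kN·m (hogging).
Span CE, ΣM about E: R_C^{CE}·7 = 735 + 85.75, so R_C^{CE} = 117.2 kN and R_E = 210 − 117.2 = 92.75 kN.

R_E = 92.75 kN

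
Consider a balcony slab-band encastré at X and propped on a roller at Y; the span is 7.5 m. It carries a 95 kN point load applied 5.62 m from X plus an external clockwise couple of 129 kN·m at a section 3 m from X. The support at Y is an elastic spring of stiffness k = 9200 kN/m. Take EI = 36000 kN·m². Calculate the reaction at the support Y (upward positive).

Release the roller at Y. Primary structure: cantilever fixed at X.
Free-end deflection of the primary structure under the applied loading (downward +):
  point load 95 at a = 5.62: Pa²(3L − a)/(6EI) = 8441/EI
  clockwise couple 129 at a = 3: M₀a(2L − a)/(2EI) = 2322/EI
  δ_0 = 10763/EI
Tip deflection under a unit load at Y: L³/(3EI) = 140.6/EI.
With EI = 36000 kN·m²: δ_0 = 0.29898 m and δ_{YY} = 0.003906 m/kN.
Compatibility — the spring shortens by R_Y/k under the reaction it provides: δ_0 − R_Y·δ_{YY} = R_Y/k. With 1/k = 0.000109 m/kN, R_Y = δ_0 / (δ_{YY} + 1/k) = 0.29898 / (0.003906 + 0.000109) = 74.47 kN.

R_Y = 74.47 kN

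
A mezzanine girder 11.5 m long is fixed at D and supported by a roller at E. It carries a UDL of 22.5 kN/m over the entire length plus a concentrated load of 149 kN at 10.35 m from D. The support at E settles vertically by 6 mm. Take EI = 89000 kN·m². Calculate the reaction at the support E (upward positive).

R_E = 222.7 kN

Choose R_E as the redundant. The primary structure is the cantilever fixed at D.
Deflection at E on the released cantilever, summing each load's contribution:
  UDL 22.5: wL⁴/(8EI) = 49191/EI
  point load 149 at a = 10.35: Pa²(3L − a)/(6EI) = 64244/EI
  δ_0 = 113435/EI
Tip deflection under a unit load at E: L³/(3EI) = 507/EI.
With EI = 89000 kN·m²: δ_0 = 1.2745 m and δ_{EE} = 0.005696 m/kN.
Compatibility — the beam at E must follow the support down by 0.006 m: δ_0 − R_E·δ_{EE} = 0.006, so R_E = (1.2745 − 0.006)/0.005696 = 222.7 kN.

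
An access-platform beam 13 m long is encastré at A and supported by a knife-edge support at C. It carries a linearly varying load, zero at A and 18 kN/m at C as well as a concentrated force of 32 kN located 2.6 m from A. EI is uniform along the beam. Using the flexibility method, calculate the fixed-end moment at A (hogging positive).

M_A = 237.4 kN·m

Remove the prop at C; the released (primary) structure is a cantilever built in at A.
Downward deflection at the released point C due to the loads:
  triangular load, peak 18 at the free end: 11w₀L⁴/(120EI) = 47126/EI
  point load 32 at a = 2.6: Pa²(3L − a)/(6EI) = 1312/EI
  δ_0 = 48438/EI
Flexibility coefficient — unit upward force at C: δ_{CC} = L³/(3EI) = 732.3/EI.
Compatibility at C: δ_0 − R_C·δ_{CC} = 0, so R_C = 48438/732.3 = 66.14 kN.
Moment equilibrium about A: M_A = Σ(load moments about A) − R_C·L = 1097 − 66.14×13 = 237.4 kN·m.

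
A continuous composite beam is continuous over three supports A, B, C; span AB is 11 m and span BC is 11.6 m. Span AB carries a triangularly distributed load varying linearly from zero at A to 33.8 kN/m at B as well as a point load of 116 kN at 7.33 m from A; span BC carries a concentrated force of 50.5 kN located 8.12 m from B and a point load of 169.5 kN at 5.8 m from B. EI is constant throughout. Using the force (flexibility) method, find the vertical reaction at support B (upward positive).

Take M_B as the redundant. Released structure: two simple spans AB and BC with a hinge at B.
End slopes at the hinge B, treating each span as simply supported:
  span AB: triangular load, peak 33.8: w₀L³/(45EI) = 999.7/EI
  span AB: point load 116 at a = 7.33: Pab(L + a)/(6LEI) = 866.7/EI
  span BC: point load 50.5 at a = 8.12: Pab(L + b)/(6LEI) = 309.2/EI
  span BC: point load 169.5 at a = 5.8: Pab(L + b)/(6LEI) = 1425/EI
  relative rotation θ_0 = (1866 + 1735)/EI = 3601/EI
A unit hogging moment at B produces rotation L₁/(3EI) + L₂/(3EI) = 7.533/EI.
Slope continuity at B: θ_0 = M_B·7.533/EI, so M_B = 3601/7.533 = 478 kN·m (hogging).
Span AB, ΣM about A with M_B applied at B: R_B^{AB}·11 = 2214 + 478, so R_B^{AB} = 244.7 kN and R_A = 301.9 − 244.7 = 57.21 kN.
Span BC, ΣM about C: R_B^{BC}·11.6 = 1159 + 478, so R_B^{BC} = 141.1 kN and R_C = 220 − 141.1 = 78.89 kN.
R_B = 244.7 + 141.1 = 385.8 kN.

R_B = 385.8 kN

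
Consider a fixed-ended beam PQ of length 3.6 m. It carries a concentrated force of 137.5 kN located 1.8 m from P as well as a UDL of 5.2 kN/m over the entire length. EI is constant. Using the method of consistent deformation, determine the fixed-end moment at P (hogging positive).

M_P = 67.49 kN·m

Take the two fixed-end moments M_P, M_Q as redundants; the released structure is the simple span PQ.
On the primary (simply-supported) span, the end slopes from the loading are:
  at P: point load 137.5 at a = 1.8: Pab(L + b)/(6LEI) = 111.4/EI
  at Q: point load 137.5 at a = 1.8: Pab(L + a)/(6LEI) = 111.4/EI
  at P: UDL 5.2: wL³/(24EI) = 10.11/EI
  at Q: UDL 5.2: wL³/(24EI) = 10.11/EI
  θ_P0 = 121.5/EI,  θ_Q0 = 121.5/EI
Flexibility coefficients: a unit moment at one end gives L/(3EI) there and L/(6EI) at the far end, so f₁₁ = f₂₂ = 1.2/EI and f₁₂ = f₂₁ = 0.6/EI.
Compatibility — zero rotation at each built-in end:
  1.2 M_P + 0.6 M_Q = 121.5
  0.6 M_P + 1.2 M_Q = 121.5
Solving the pair gives M_P = 67.49 kN·m and M_Q = 67.49 kN·m (hogging).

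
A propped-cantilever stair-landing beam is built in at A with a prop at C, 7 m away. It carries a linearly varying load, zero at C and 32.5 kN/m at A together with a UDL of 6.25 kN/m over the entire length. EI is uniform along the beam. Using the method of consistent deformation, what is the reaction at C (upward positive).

Remove the prop at C; the released (primary) structure is a cantilever built in at A.
Primary-structure tip deflection at C by superposition:
  triangular load, peak 32.5 at the fixed end: w₀L⁴/(30EI) = 2601/EI
  UDL 6.25: wL⁴/(8EI) = 1876/EI
  δ_0 = 4477/EI
Flexibility coefficient — unit upward force at C: δ_{CC} = L³/(3EI) = 114.3/EI.
The prop prevents deflection at C: R_C = δ_0/δ_{CC} = 4477/114.3 = 39.16 kN.

R_C = 39.16 kN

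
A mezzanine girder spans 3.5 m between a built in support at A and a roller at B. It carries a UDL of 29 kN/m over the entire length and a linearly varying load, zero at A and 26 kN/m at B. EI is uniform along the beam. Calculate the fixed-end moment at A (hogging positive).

Release the roller at B. Primary structure: cantilever fixed at A.
Primary-structure tip deflection at B by superposition:
  UDL 29: wL⁴/(8EI) = 544/EI
  triangular load, peak 26 at the free end: 11w₀L⁴/(120EI) = 357.6/EI
  δ_0 = 901.6/EI
Tip deflection under a unit load at B: L³/(3EI) = 14.29/EI.
The prop prevents deflection at B: R_B = δ_0/δ_{BB} = 901.6/14.29 = 63.09 kN.
Moment equilibrium about A: M_A = Σ(load moments about A) − R_B·L = 283.8 − 63.09×3.5 = 62.99 kN·m.

M_A = 62.99 kN·m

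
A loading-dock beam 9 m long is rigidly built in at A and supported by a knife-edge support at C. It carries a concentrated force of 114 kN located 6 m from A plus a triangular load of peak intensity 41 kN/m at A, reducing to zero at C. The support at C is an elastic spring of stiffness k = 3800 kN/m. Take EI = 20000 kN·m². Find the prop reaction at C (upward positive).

R_C = 93.98 kN

Release the roller at C. Primary structure: cantilever fixed at A.
Free-end deflection of the primary structure under the applied loading (downward +):
  point load 114 at a = 6: Pa²(3L − a)/(6EI) = 14364/EI
  triangular load, peak 41 at the fixed end: w₀L⁴/(30EI) = 8967/EI
  δ_0 = 23331/EI
Tip deflection under a unit load at C: L³/(3EI) = 243/EI.
With EI = 20000 kN·m²: δ_0 = 1.1665 m and δ_{CC} = 0.01215 m/kN.
Compatibility — the spring shortens by R_C/k under the reaction it provides: δ_0 − R_C·δ_{CC} = R_C/k. With 1/k = 0.000263 m/kN, R_C = δ_0 / (δ_{CC} + 1/k) = 1.1665 / (0.01215 + 0.000263) = 93.98 kN.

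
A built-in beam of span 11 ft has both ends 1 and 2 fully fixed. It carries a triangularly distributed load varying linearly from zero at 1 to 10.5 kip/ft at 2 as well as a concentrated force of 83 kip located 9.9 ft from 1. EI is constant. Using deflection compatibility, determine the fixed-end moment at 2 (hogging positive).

Release both end moments; the primary structure is a simply-supported span 12 with redundants M_1 and M_2.
On the primary (simply-supported) span, the end slopes from the loading are:
  at 1: triangular load, peak 10.5: 7w₀L³/(360EI) = 271.7/EI
  at 2: triangular load, peak 10.5: w₀L³/(45EI) = 310.6/EI
  at 1: point load 83 at a = 9.9: Pab(L + b)/(6LEI) = 165.7/EI
  at 2: point load 83 at a = 9.9: Pab(L + a)/(6LEI) = 286.2/EI
  θ_10 = 437.5/EI,  θ_20 = 596.8/EI
Flexibility coefficients: a unit moment at one end gives L/(3EI) there and L/(6EI) at the far end, so f₁₁ = f₂₂ = 3.667/EI and f₁₂ = f₂₁ = 1.833/EI.
Compatibility — zero rotation at each built-in end:
  3.667 M_1 + 1.833 M_2 = 437.5
  1.833 M_1 + 3.667 M_2 = 596.8
Solving the pair gives M_1 = 50.57 kip·ft and M_2 = 137.5 kip·ft (hogging).

M_2 = 137.5 kip·ft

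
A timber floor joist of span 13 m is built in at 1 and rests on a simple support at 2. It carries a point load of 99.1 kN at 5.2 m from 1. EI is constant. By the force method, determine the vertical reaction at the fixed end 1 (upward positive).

R_1 = 78.49 kN

Choose R_2 as the redundant. The primary structure is the cantilever fixed at 1.
Deflection at 2 on the released cantilever, summing each load's contribution:
  point load 99.1 at a = 5.2: Pa²(3L − a)/(6EI) = 15095/EI
Flexibility coefficient — unit upward force at 2: δ_{22} = L³/(3EI) = 732.3/EI.
The prop prevents deflection at 2: R_2 = δ_0/δ_{22} = 15095/732.3 = 20.61 kN.
Vertical equilibrium: R_1 = ΣP − R_2 = 99.1 − 20.61 = 78.49 kN.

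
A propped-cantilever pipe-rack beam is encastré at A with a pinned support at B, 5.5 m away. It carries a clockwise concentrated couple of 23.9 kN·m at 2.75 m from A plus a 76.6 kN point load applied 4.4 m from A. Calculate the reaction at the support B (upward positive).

R_B = 58.82 kN

Remove the prop at B; the released (primary) structure is a cantilever built in at A.
Deflection at B on the released cantilever, summing each load's contribution:
  clockwise couple 23.9 at a = 2.75: M₀a(2L − a)/(2EI) = 271.1/EI
  point load 76.6 at a = 4.4: Pa²(3L − a)/(6EI) = 2991/EI
  δ_0 = 3262/EI
Tip deflection under a unit load at B: L³/(3EI) = 55.46/EI.
Compatibility at B: δ_0 − R_B·δ_{BB} = 0, so R_B = 3262/55.46 = 58.82 kN.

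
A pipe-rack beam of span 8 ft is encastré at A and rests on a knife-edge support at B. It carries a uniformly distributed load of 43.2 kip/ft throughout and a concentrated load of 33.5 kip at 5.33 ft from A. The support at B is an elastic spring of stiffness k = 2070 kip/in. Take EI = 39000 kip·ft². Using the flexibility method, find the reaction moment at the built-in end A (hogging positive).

M_A = 396.1 kip·ft

Remove the prop at B; the released (primary) structure is a cantilever built in at A.
Downward deflection at the released point B due to the loads:
  UDL 43.2: wL⁴/(8EI) = 22118/EI
  point load 33.5 at a = 5.33: Pa²(3L − a)/(6EI) = 2961/EI
  δ_0 = 25080/EI
Flexibility coefficient — unit upward force at B: δ_{BB} = L³/(3EI) = 170.7/EI.
With EI = 39000 kip·ft²: δ_0 = 0.64307 ft and δ_{BB} = 0.004376 ft/kip.
Compatibility — the spring shortens by R_B/k under the reaction it provides: δ_0 − R_B·δ_{BB} = R_B/k. With 1/k = 1/(2070×12) ft/kip = 0.00004 ft/kip, R_B = δ_0 / (δ_{BB} + 1/k) = 0.64307 / (0.004376 + 0.00004) = 145.6 kip.
Moment equilibrium about A: M_A = Σ(load moments about A) − R_B·L = 1561 − 145.6×8 = 396.1 kip·ft.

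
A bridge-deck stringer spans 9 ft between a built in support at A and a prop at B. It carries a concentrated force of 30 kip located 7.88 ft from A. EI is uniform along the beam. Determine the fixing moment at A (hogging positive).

Remove the prop at B; the released (primary) structure is a cantilever built in at A.
Downward deflection at the released point B due to the loads:
  point load 30 at a = 7.88: Pa²(3L − a)/(6EI) = 5936/EI
Flexibility coefficient — unit upward force at B: δ_{BB} = L³/(3EI) = 243/EI.
Compatibility at B: δ_0 − R_B·δ_{BB} = 0, so R_B = 5936/243 = 24.43 kip.
Moment equilibrium about A: M_A = Σ(load moments about A) − R_B·L = 236.4 − 24.43×9 = 16.54 kip·ft.

M_A = 16.54 kip·ft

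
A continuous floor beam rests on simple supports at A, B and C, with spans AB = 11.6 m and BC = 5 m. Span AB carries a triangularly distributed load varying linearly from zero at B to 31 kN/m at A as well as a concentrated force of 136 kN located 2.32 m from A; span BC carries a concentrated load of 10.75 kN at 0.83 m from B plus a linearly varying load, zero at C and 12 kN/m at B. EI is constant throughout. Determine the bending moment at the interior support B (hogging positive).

M_B = 283.9 kN·m

Release continuity at B by inserting a hinge; the redundant is the internal moment M_B. The primary structure is two simply-supported spans AB and BC.
Discontinuity in slope at B on the released structure — sum the simple-span end rotations:
  span AB: triangular load, peak 31: 7w₀L³/(360EI) = 940.9/EI
  span AB: point load 136 at a = 2.32: Pab(L + a)/(6LEI) = 585.6/EI
  span BC: point load 10.75 at a = 0.83: Pab(L + b)/(6LEI) = 11.37/EI
  span BC: triangular load, peak 12: w₀L³/(45EI) = 33.33/EI
  relative rotation θ_0 = (1526 + 44.71)/EI = 1571/EI
A unit hogging moment at B produces rotation L₁/(3EI) + L₂/(3EI) = 5.533/EI.
Compatibility: M_B·(L₁+L₂)/(3EI) = θ_0, giving M_B = 283.9 kN·m (hogging).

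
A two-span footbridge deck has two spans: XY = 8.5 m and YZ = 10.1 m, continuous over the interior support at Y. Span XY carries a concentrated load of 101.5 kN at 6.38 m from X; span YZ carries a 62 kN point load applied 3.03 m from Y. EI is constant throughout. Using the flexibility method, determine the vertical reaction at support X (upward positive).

R_X = 10.57 kN

Take M_Y as the redundant. Released structure: two simple spans XY and YZ with a hinge at Y.
Rotations at Y on the released spans (each span's end-slope, ×1/EI):
  span XY: point load 101.5 at a = 6.38: Pab(L + a)/(6LEI) = 400.5/EI
  span YZ: point load 62 at a = 3.03: Pab(L + b)/(6LEI) = 376.3/EI
  relative rotation θ_0 = (400.5 + 376.3)/EI = 776.9/EI
A unit hogging moment at Y produces rotation L₁/(3EI) + L₂/(3EI) = 6.2/EI.
Slope continuity at Y: θ_0 = M_Y·6.2/EI, so M_Y = 776.9/6.2 = 125.3 kN·m (hogging).
Span XY, ΣM about X with M_Y applied at Y: R_Y^{XY}·8.5 = 647.6 + 125.3, so R_Y^{XY} = 90.93 kN and R_X = 101.5 − 90.93 = 10.57 kN.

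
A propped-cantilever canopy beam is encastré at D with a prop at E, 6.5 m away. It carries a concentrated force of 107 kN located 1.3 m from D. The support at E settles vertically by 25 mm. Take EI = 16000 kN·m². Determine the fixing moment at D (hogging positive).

M_D = 128.6 kN·m

Remove the prop at E; the released (primary) structure is a cantilever built in at D.
Downward deflection at the released point E due to the loads:
  point load 107 at a = 1.3: Pa²(3L − a)/(6EI) = 548.5/EI
Tip deflection under a unit load at E: L³/(3EI) = 91.54/EI.
With EI = 16000 kN·m²: δ_0 = 0.034282 m and δ_{EE} = 0.005721 m/kN.
Compatibility — the beam at E must follow the support down by 0.025 m: δ_0 − R_E·δ_{EE} = 0.025, so R_E = (0.034282 − 0.025)/0.005721 = 1.622 kN.
Moment equilibrium about D: M_D = Σ(load moments about D) − R_E·L = 139.1 − 1.622×6.5 = 128.6 kN·m.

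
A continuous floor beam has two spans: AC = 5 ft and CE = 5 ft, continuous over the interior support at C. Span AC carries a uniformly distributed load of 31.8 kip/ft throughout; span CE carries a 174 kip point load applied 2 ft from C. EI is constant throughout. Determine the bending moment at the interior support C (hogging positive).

M_C = 133.2 kip·ft

Insert a hinge at C; M_C is the redundant, and each span becomes simply supported.
End slopes at the hinge C, treating each span as simply supported:
  span AC: UDL 31.8: wL³/(24EI) = 165.6/EI
  span CE: point load 174 at a = 2: Pab(L + b)/(6LEI) = 278.4/EI
  relative rotation θ_0 = (165.6 + 278.4)/EI = 444/EI
A unit hogging moment at C produces rotation L₁/(3EI) + L₂/(3EI) = 3.333/EI.
Slope continuity at C: θ_0 = M_C·3.333/EI, so M_C = 444/3.333 = 133.2 kip·ft (hogging).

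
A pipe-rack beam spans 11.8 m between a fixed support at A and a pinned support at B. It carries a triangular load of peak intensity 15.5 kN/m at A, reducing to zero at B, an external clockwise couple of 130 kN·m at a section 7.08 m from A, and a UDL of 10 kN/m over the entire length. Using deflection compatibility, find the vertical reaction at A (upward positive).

Release the roller at B. Primary structure: cantilever fixed at A.
Deflection at B on the released cantilever, summing each load's contribution:
  triangular load, peak 15.5 at the fixed end: w₀L⁴/(30EI) = 10017/EI
  clockwise couple 130 at a = 7.08: M₀a(2L − a)/(2EI) = 7603/EI
  UDL 10: wL⁴/(8EI) = 24235/EI
  δ_0 = 41854/EI
Tip deflection under a unit load at B: L³/(3EI) = 547.7/EI.
The prop prevents deflection at B: R_B = δ_0/δ_{BB} = 41854/547.7 = 76.42 kN.
Vertical equilibrium: R_A = ΣP − R_B = 209.4 − 76.42 = 133 kN.

R_A = 133 kN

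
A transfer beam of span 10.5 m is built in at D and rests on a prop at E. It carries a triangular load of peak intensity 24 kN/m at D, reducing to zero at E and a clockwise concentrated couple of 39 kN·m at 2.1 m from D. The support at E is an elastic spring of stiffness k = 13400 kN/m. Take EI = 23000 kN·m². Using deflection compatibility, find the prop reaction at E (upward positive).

Choose R_E as the redundant. The primary structure is the cantilever fixed at D.
Free-end deflection of the primary structure under the applied loading (downward +):
  triangular load, peak 24 at the fixed end: w₀L⁴/(30EI) = 9724/EI
  clockwise couple 39 at a = 2.1: M₀a(2L − a)/(2EI) = 774/EI
  δ_0 = 10498/EI
Tip deflection under a unit load at E: L³/(3EI) = 385.9/EI.
With EI = 23000 kN·m²: δ_0 = 0.45643 m and δ_{EE} = 0.016777 m/kN.
Compatibility — the spring shortens by R_E/k under the reaction it provides: δ_0 − R_E·δ_{EE} = R_E/k. With 1/k = 0.000075 m/kN, R_E = δ_0 / (δ_{EE} + 1/k) = 0.45643 / (0.016777 + 0.000075) = 27.09 kN.

R_E = 27.09 kN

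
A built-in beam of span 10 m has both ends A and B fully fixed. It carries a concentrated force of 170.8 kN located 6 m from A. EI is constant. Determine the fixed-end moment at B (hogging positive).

Release both end moments; the primary structure is a simply-supported span AB with redundants M_A and M_B.
On the primary (simply-supported) span, the end slopes from the loading are:
  at A: point load 170.8 at a = 6: Pab(L + b)/(6LEI) = 956.5/EI
  at B: point load 170.8 at a = 6: Pab(L + a)/(6LEI) = 1093/EI
  θ_A0 = 956.5/EI,  θ_B0 = 1093/EI
Flexibility coefficients: a unit moment at one end gives L/(3EI) there and L/(6EI) at the far end, so f₁₁ = f₂₂ = 3.333/EI and f₁₂ = f₂₁ = 1.667/EI.
Compatibility — zero rotation at each built-in end:
  3.333 M_A + 1.667 M_B = 956.5
  1.667 M_A + 3.333 M_B = 1093
Solving the pair gives M_A = 164 kN·m and M_B = 246 kN·m (hogging).

M_B = 246 kN·m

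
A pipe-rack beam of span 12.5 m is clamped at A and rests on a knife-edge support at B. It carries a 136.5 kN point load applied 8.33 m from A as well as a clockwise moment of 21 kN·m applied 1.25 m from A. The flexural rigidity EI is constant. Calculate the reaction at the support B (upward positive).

Remove the prop at B; the released (primary) structure is a cantilever built in at A.
Downward deflection at the released point B due to the loads:
  point load 136.5 at a = 8.33: Pa²(3L − a)/(6EI) = 46048/EI
  clockwise couple 21 at a = 1.25: M₀a(2L − a)/(2EI) = 311.7/EI
  δ_0 = 46359/EI
Flexibility coefficient — unit upward force at B: δ_{BB} = L³/(3EI) = 651/EI.
Compatibility at B: δ_0 − R_B·δ_{BB} = 0, so R_B = 46359/651 = 71.21 kN.

R_B = 71.21 kN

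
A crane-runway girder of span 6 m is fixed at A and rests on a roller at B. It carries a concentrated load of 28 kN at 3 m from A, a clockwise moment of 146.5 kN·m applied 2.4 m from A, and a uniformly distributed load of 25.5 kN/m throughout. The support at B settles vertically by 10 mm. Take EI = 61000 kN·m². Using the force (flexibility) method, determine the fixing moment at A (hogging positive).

M_A = 202.9 kN·m

Choose R_B as the redundant. The primary structure is the cantilever fixed at A.
Free-end deflection of the primary structure under the applied loading (downward +):
  point load 28 at a = 3: Pa²(3L − a)/(6EI) = 630/EI
  clockwise couple 146.5 at a = 2.4: M₀a(2L − a)/(2EI) = 1688/EI
  UDL 25.5: wL⁴/(8EI) = 4131/EI
  δ_0 = 6449/EI
Tip deflection under a unit load at B: L³/(3EI) = 72/EI.
With EI = 61000 kN·m²: δ_0 = 0.10572 m and δ_{BB} = 0.00118 m/kN.
Compatibility — the beam at B must follow the support down by 0.01 m: δ_0 − R_B·δ_{BB} = 0.01, so R_B = (0.10572 − 0.01)/0.00118 = 81.09 kN.
Moment equilibrium about A: M_A = Σ(load moments about A) − R_B·L = 689.5 − 81.09×6 = 202.9 kN·m.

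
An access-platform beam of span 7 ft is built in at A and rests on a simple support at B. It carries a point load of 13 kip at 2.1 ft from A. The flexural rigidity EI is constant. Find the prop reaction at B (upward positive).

R_B = 1.579 kip

Choose R_B as the redundant. The primary structure is the cantilever fixed at A.
Free-end deflection of the primary structure under the applied loading (downward +):
  point load 13 at a = 2.1: Pa²(3L − a)/(6EI) = 180.6/EI
Tip deflection under a unit load at B: L³/(3EI) = 114.3/EI.
The prop prevents deflection at B: R_B = δ_0/δ_{BB} = 180.6/114.3 = 1.579 kip.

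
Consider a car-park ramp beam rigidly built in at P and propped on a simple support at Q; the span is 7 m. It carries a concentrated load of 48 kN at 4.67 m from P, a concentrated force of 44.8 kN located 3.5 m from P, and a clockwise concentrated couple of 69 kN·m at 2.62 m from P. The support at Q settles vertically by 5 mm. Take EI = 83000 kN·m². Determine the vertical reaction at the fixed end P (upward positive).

R_P = 48.51 kN

Remove the prop at Q; the released (primary) structure is a cantilever built in at P.
Free-end deflection of the primary structure under the applied loading (downward +):
  point load 48 at a = 4.67: Pa²(3L − a)/(6EI) = 2849/EI
  point load 44.8 at a = 3.5: Pa²(3L − a)/(6EI) = 1601/EI
  clockwise couple 69 at a = 2.62: M₀a(2L − a)/(2EI) = 1029/EI
  δ_0 = 5478/EI
Flexibility coefficient — unit upward force at Q: δ_{QQ} = L³/(3EI) = 114.3/EI.
With EI = 83000 kN·m²: δ_0 = 0.066005 m and δ_{QQ} = 0.001378 m/kN.
Compatibility — the beam at Q must follow the support down by 0.005 m: δ_0 − R_Q·δ_{QQ} = 0.005, so R_Q = (0.066005 − 0.005)/0.001378 = 44.29 kN.
Vertical equilibrium: R_P = ΣP − R_Q = 92.8 − 44.29 = 48.51 kN.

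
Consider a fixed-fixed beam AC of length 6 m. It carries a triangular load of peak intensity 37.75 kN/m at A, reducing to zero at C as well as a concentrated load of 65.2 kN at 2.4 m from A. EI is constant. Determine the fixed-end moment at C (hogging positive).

M_C = 82.86 kN·m

Release both end moments; the primary structure is a simply-supported span AC with redundants M_A and M_C.
End rotations of the released simple span under the applied load (×1/EI):
  at A: triangular load, peak 37.75: w₀L³/(45EI) = 181.2/EI
  at C: triangular load, peak 37.75: 7w₀L³/(360EI) = 158.6/EI
  at A: point load 65.2 at a = 2.4: Pab(L + b)/(6LEI) = 150.2/EI
  at C: point load 65.2 at a = 2.4: Pab(L + a)/(6LEI) = 131.4/EI
  θ_A0 = 331.4/EI,  θ_C0 = 290/EI
Flexibility coefficients: a unit moment at one end gives L/(3EI) there and L/(6EI) at the far end, so f₁₁ = f₂₂ = 2/EI and f₁₂ = f₂₁ = 1/EI.
Compatibility — zero rotation at each built-in end:
  2 M_A + 1 M_C = 331.4
  1 M_A + 2 M_C = 290
Solving the pair gives M_A = 124.3 kN·m and M_C = 82.86 kN·m (hogging).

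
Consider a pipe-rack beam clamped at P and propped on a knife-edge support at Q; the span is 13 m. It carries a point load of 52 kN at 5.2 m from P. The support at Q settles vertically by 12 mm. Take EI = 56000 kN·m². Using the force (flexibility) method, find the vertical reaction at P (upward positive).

Choose R_Q as the redundant. The primary structure is the cantilever fixed at P.
Deflection at Q on the released cantilever, summing each load's contribution:
  point load 52 at a = 5.2: Pa²(3L − a)/(6EI) = 7921/EI
Tip deflection under a unit load at Q: L³/(3EI) = 732.3/EI.
With EI = 56000 kN·m²: δ_0 = 0.14144 m and δ_{QQ} = 0.013077 m/kN.
Compatibility — the beam at Q must follow the support down by 0.012 m: δ_0 − R_Q·δ_{QQ} = 0.012, so R_Q = (0.14144 − 0.012)/0.013077 = 9.898 kN.
Vertical equilibrium: R_P = ΣP − R_Q = 52 − 9.898 = 42.1 kN.

R_P = 42.1 kN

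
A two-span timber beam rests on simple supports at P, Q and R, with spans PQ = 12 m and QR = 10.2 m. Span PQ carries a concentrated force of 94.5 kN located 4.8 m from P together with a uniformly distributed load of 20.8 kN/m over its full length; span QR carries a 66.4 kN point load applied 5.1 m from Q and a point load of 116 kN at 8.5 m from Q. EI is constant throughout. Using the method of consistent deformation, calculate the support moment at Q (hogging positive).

Take M_Q as the redundant. Released structure: two simple spans PQ and QR with a hinge at Q.
End slopes at the hinge Q, treating each span as simply supported:
  span PQ: point load 94.5 at a = 4.8: Pab(L + a)/(6LEI) = 762/EI
  span PQ: UDL 20.8: wL³/(24EI) = 1498/EI
  span QR: point load 66.4 at a = 5.1: Pab(L + b)/(6LEI) = 431.8/EI
  span QR: point load 116 at a = 8.5: Pab(L + b)/(6LEI) = 325.9/EI
  relative rotation θ_0 = (2260 + 757.7)/EI = 3017/EI
A unit hogging moment at Q produces rotation L₁/(3EI) + L₂/(3EI) = 7.4/EI.
Compatibility: M_Q·(L₁+L₂)/(3EI) = θ_0, giving M_Q = 407.7 kN·m (hogging).

M_Q = 407.7 kN·m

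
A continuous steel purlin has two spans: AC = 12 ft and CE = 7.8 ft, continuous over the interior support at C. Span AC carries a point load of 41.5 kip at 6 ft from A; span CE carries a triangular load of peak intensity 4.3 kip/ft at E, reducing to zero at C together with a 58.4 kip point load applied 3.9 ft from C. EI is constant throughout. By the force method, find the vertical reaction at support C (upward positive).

Insert a hinge at C; M_C is the redundant, and each span becomes simply supported.
End slopes at the hinge C, treating each span as simply supported:
  span AC: point load 41.5 at a = 6: Pab(L + a)/(6LEI) = 373.5/EI
  span CE: triangular load, peak 4.3: 7w₀L³/(360EI) = 39.68/EI
  span CE: point load 58.4 at a = 3.9: Pab(L + b)/(6LEI) = 222.1/EI
  relative rotation θ_0 = (373.5 + 261.7)/EI = 635.2/EI
A unit hogging moment at C produces rotation L₁/(3EI) + L₂/(3EI) = 6.6/EI.
Compatibility: M_C·(L₁+L₂)/(3EI) = θ_0, giving M_C = 96.25 kip·ft (hogging).
Span AC, ΣM about A with M_C applied at C: R_C^{AC}·12 = 249 + 96.25, so R_C^{AC} = 28.77 kip and R_A = 41.5 − 28.77 = 12.73 kip.
Span CE, ΣM about E: R_C^{CE}·7.8 = 271.4 + 96.25, so R_C^{CE} = 47.13 kip and R_E = 75.17 − 47.13 = 28.04 kip.
R_C = 28.77 + 47.13 = 75.9 kip.

R_C = 75.9 kip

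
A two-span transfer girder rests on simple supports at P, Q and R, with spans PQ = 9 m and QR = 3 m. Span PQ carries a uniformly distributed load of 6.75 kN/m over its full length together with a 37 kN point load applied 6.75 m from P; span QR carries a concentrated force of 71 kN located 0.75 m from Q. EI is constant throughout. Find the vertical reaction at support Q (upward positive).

Release continuity at Q by inserting a hinge; the redundant is the internal moment M_Q. The primary structure is two simply-supported spans PQ and QR.
Rotations at Q on the released spans (each span's end-slope, ×1/EI):
  span PQ: UDL 6.75: wL³/(24EI) = 205/EI
  span PQ: point load 37 at a = 6.75: Pab(L + a)/(6LEI) = 163.9/EI
  span QR: point load 71 at a = 0.75: Pab(L + b)/(6LEI) = 34.95/EI
  relative rotation θ_0 = (368.9 + 34.95)/EI = 403.9/EI
A unit hogging moment at Q produces rotation L₁/(3EI) + L₂/(3EI) = 4/EI.
Compatibility: M_Q·(L₁+L₂)/(3EI) = θ_0, giving M_Q = 101 kN·m (hogging).
Span PQ, ΣM about P with M_Q applied at Q: R_Q^{PQ}·9 = 523.1 + 101, so R_Q^{PQ} = 69.34 kN and R_P = 97.75 − 69.34 = 28.41 kN.
Span QR, ΣM about R: R_Q^{QR}·3 = 159.8 + 101, so R_Q^{QR} = 86.91 kN and R_R = 71 − 86.91 = -15.91 kN.
R_Q = 69.34 + 86.91 = 156.2 kN.

R_Q = 156.2 kN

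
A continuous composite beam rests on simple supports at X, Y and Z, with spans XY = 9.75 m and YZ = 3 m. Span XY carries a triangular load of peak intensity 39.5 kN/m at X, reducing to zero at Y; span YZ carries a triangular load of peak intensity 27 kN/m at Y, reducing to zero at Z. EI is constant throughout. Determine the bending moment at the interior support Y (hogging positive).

M_Y = 171.3 kN·m

Take M_Y as the redundant. Released structure: two simple spans XY and YZ with a hinge at Y.
Discontinuity in slope at Y on the released structure — sum the simple-span end rotations:
  span XY: triangular load, peak 39.5: 7w₀L³/(360EI) = 711.9/EI
  span YZ: triangular load, peak 27: w₀L³/(45EI) = 16.2/EI
  relative rotation θ_0 = (711.9 + 16.2)/EI = 728.1/EI
A unit hogging moment at Y produces rotation L₁/(3EI) + L₂/(3EI) = 4.25/EI.
Slope continuity at Y: θ_0 = M_Y·4.25/EI, so M_Y = 728.1/4.25 = 171.3 kN·m (hogging).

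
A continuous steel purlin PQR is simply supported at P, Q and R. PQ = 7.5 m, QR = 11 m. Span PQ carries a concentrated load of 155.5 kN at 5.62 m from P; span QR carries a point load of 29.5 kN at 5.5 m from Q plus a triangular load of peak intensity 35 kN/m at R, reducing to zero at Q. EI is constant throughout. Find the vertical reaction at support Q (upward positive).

Insert a hinge at Q; M_Q is the redundant, and each span becomes simply supported.
Rotations at Q on the released spans (each span's end-slope, ×1/EI):
  span PQ: point load 155.5 at a = 5.62: Pab(L + a)/(6LEI) = 479/EI
  span QR: point load 29.5 at a = 5.5: Pab(L + b)/(6LEI) = 223.1/EI
  span QR: triangular load, peak 35: 7w₀L³/(360EI) = 905.8/EI
  relative rotation θ_0 = (479 + 1129)/EI = 1608/EI
A unit hogging moment at Q produces rotation L₁/(3EI) + L₂/(3EI) = 6.167/EI.
Slope continuity at Q: θ_0 = M_Q·6.167/EI, so M_Q = 1608/6.167 = 260.7 kN·m (hogging).
Span PQ, ΣM about P with M_Q applied at Q: R_Q^{PQ}·7.5 = 873.9 + 260.7, so R_Q^{PQ} = 151.3 kN and R_P = 155.5 − 151.3 = 4.213 kN.
Span QR, ΣM about R: R_Q^{QR}·11 = 868.1 + 260.7, so R_Q^{QR} = 102.6 kN and R_R = 222 − 102.6 = 119.4 kN.
R_Q = 151.3 + 102.6 = 253.9 kN.

R_Q = 253.9 kN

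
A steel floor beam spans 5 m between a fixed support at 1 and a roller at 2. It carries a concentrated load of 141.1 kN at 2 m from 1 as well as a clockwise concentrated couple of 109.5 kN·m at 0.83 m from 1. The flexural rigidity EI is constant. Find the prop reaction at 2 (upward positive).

R_2 = 39.35 kN

Take the reaction at 2 as the redundant and release it; the primary structure is a cantilever fixed at 1.
Downward deflection at the released point 2 due to the loads:
  point load 141.1 at a = 2: Pa²(3L − a)/(6EI) = 1223/EI
  clockwise couple 109.5 at a = 0.83: M₀a(2L − a)/(2EI) = 416.7/EI
  δ_0 = 1640/EI
Flexibility coefficient — unit upward force at 2: δ_{22} = L³/(3EI) = 41.67/EI.
Compatibility at 2: δ_0 − R_2·δ_{22} = 0, so R_2 = 1640/41.67 = 39.35 kN.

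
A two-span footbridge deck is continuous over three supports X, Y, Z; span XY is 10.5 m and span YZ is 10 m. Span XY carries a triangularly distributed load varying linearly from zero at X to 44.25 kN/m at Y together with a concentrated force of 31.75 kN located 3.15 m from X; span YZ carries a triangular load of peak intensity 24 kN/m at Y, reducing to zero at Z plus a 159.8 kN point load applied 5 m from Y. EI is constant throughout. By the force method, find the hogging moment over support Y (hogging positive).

M_Y = 414.1 kN·m

Take M_Y as the redundant. Released structure: two simple spans XY and YZ with a hinge at Y.
Discontinuity in slope at Y on the released structure — sum the simple-span end rotations:
  span XY: triangular load, peak 44.25: w₀L³/(45EI) = 1138/EI
  span XY: point load 31.75 at a = 3.15: Pab(L + a)/(6LEI) = 159.3/EI
  span YZ: triangular load, peak 24: w₀L³/(45EI) = 533.3/EI
  span YZ: point load 159.8 at a = 5: Pab(L + b)/(6LEI) = 998.8/EI
  relative rotation θ_0 = (1298 + 1532)/EI = 2830/EI
A unit hogging moment at Y produces rotation L₁/(3EI) + L₂/(3EI) = 6.833/EI.
Compatibility: M_Y·(L₁+L₂)/(3EI) = θ_0, giving M_Y = 414.1 kN·m (hogging).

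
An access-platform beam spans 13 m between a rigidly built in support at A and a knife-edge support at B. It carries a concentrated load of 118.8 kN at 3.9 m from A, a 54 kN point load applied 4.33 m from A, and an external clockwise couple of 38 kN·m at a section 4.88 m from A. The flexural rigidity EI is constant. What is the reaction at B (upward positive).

R_B = 25.1 kN

Take the reaction at B as the redundant and release it; the primary structure is a cantilever fixed at A.
Free-end deflection of the primary structure under the applied loading (downward +):
  point load 118.8 at a = 3.9: Pa²(3L − a)/(6EI) = 10571/EI
  point load 54 at a = 4.33: Pa²(3L − a)/(6EI) = 5850/EI
  clockwise couple 38 at a = 4.88: M₀a(2L − a)/(2EI) = 1958/EI
  δ_0 = 18379/EI
Tip deflection under a unit load at B: L³/(3EI) = 732.3/EI.
Compatibility at B: δ_0 − R_B·δ_{BB} = 0, so R_B = 18379/732.3 = 25.1 kN.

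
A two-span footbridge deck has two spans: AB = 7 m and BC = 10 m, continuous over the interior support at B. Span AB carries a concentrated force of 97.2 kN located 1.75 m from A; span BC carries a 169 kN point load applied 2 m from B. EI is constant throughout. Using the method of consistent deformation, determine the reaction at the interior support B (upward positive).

Take M_B as the redundant. Released structure: two simple spans AB and BC with a hinge at B.
End slopes at the hinge B, treating each span as simply supported:
  span AB: point load 97.2 at a = 1.75: Pab(L + a)/(6LEI) = 186/EI
  span BC: point load 169 at a = 2: Pab(L + b)/(6LEI) = 811.2/EI
  relative rotation θ_0 = (186 + 811.2)/EI = 997.2/EI
A unit hogging moment at B produces rotation L₁/(3EI) + L₂/(3EI) = 5.667/EI.
Compatibility: M_B·(L₁+L₂)/(3EI) = θ_0, giving M_B = 176 kN·m (hogging).
Span AB, ΣM about A with M_B applied at B: R_B^{AB}·7 = 170.1 + 176, so R_B^{AB} = 49.44 kN and R_A = 97.2 − 49.44 = 47.76 kN.
Span BC, ΣM about C: R_B^{BC}·10 = 1352 + 176, so R_B^{BC} = 152.8 kN and R_C = 169 − 152.8 = 16.2 kN.
R_B = 49.44 + 152.8 = 202.2 kN.

R_B = 202.2 kN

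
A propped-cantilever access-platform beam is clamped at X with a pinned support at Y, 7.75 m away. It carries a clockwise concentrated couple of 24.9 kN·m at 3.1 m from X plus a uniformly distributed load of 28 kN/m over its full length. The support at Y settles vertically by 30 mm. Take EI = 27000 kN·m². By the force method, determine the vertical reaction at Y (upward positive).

Take the reaction at Y as the redundant and release it; the primary structure is a cantilever fixed at X.
Downward deflection at the released point Y due to the loads:
  clockwise couple 24.9 at a = 3.1: M₀a(2L − a)/(2EI) = 478.6/EI
  UDL 28: wL⁴/(8EI) = 12626/EI
  δ_0 = 13105/EI
Flexibility coefficient — unit upward force at Y: δ_{YY} = L³/(3EI) = 155.2/EI.
With EI = 27000 kN·m²: δ_0 = 0.48536 m and δ_{YY} = 0.005747 m/kN.
Compatibility — the beam at Y must follow the support down by 0.03 m: δ_0 − R_Y·δ_{YY} = 0.03, so R_Y = (0.48536 − 0.03)/0.005747 = 79.24 kN.

R_Y = 79.24 kN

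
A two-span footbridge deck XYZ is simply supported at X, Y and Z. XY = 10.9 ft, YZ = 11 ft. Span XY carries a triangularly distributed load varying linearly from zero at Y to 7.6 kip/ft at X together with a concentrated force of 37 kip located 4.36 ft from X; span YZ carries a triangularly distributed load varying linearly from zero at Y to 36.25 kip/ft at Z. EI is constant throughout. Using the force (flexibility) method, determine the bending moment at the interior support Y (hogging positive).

M_Y = 188.5 kip·ft

Release continuity at Y by inserting a hinge; the redundant is the internal moment M_Y. The primary structure is two simply-supported spans XY and YZ.
End slopes at the hinge Y, treating each span as simply supported:
  span XY: triangular load, peak 7.6: 7w₀L³/(360EI) = 191.4/EI
  span XY: point load 37 at a = 4.36: Pab(L + a)/(6LEI) = 246.2/EI
  span YZ: triangular load, peak 36.25: 7w₀L³/(360EI) = 938.2/EI
  relative rotation θ_0 = (437.6 + 938.2)/EI = 1376/EI
A unit hogging moment at Y produces rotation L₁/(3EI) + L₂/(3EI) = 7.3/EI.
Compatibility: M_Y·(L₁+L₂)/(3EI) = θ_0, giving M_Y = 188.5 kip·ft (hogging).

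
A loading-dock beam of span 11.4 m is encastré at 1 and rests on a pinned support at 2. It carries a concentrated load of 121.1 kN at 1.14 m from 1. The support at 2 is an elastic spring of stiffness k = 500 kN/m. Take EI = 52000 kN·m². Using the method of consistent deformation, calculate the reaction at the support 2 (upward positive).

R_2 = 1.45 kN

Release the roller at 2. Primary structure: cantilever fixed at 1.
Free-end deflection of the primary structure under the applied loading (downward +):
  point load 121.1 at a = 1.14: Pa²(3L − a)/(6EI) = 867.2/EI
Flexibility coefficient — unit upward force at 2: δ_{22} = L³/(3EI) = 493.8/EI.
With EI = 52000 kN·m²: δ_0 = 0.016676 m and δ_{22} = 0.009497 m/kN.
Compatibility — the spring shortens by R_2/k under the reaction it provides: δ_0 − R_2·δ_{22} = R_2/k. With 1/k = 0.002 m/kN, R_2 = δ_0 / (δ_{22} + 1/k) = 0.016676 / (0.009497 + 0.002) = 1.45 kN.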